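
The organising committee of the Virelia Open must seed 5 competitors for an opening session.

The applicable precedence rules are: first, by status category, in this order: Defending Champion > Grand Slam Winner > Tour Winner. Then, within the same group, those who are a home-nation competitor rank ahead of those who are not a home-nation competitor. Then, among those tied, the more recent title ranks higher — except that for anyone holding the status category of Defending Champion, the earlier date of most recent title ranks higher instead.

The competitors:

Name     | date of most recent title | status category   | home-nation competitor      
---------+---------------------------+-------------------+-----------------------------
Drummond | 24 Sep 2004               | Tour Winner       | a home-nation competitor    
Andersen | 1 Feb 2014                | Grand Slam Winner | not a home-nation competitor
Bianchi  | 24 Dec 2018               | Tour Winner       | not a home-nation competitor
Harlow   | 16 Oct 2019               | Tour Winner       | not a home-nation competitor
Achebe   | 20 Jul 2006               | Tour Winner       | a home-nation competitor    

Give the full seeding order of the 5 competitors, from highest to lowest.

By status category: Andersen (Grand Slam Winner); then Achebe, Drummond, Harlow and Bianchi (Tour Winner).
Among Achebe, Drummond, Harlow and Bianchi, a home-nation competitor before not a home-nation competitor: Achebe and Drummond (a home-nation competitor) before Harlow and Bianchi (not a home-nation competitor).
Among Achebe and Drummond, by date of most recent title (later first): Achebe (20 Jul 2006) before Drummond (24 Sep 2004).
Among Harlow and Bianchi, by date of most recent title (later first): Harlow (16 Oct 2019) before Bianchi (24 Dec 2018).
Full order: Andersen, Achebe, Drummond, Harlow, Bianchi.

Andersen, Achebe, Drummond, Harlow, Bianchi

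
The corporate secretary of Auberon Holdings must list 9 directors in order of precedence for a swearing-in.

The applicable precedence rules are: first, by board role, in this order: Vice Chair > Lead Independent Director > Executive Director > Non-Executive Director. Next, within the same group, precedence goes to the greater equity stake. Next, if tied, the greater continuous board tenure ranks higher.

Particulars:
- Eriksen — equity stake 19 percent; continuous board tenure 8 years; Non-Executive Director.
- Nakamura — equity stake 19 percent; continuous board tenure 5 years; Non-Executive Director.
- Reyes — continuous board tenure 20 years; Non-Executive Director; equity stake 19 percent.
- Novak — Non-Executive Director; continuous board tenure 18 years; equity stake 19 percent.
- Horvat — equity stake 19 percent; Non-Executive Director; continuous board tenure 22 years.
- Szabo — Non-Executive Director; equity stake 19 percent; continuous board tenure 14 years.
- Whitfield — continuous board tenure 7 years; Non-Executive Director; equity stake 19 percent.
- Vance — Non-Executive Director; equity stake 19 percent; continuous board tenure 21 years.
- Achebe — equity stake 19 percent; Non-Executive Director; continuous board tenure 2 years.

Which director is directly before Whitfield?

Eriksen

By board role: Horvat, Vance, Reyes, Novak, Szabo, Eriksen, Whitfield, Nakamura and Achebe (Non-Executive Director).
Horvat, Vance, Reyes, Novak, Szabo, Eriksen, Whitfield, Nakamura and Achebe all have equity stake 19 percent, so the next rule applies.
Among Horvat, Vance, Reyes, Novak, Szabo, Eriksen, Whitfield, Nakamura and Achebe, by continuous board tenure (higher first): Horvat (22 years) before Vance (21 years) before Reyes (20 years) before Novak (18 years) before Szabo (14 years) before Eriksen (8 years) before Whitfield (7 years) before Nakamura (5 years) before Achebe (2 years).
Order: Horvat, Vance, Reyes, Novak, Szabo, Eriksen, Whitfield, Nakamura, Achebe.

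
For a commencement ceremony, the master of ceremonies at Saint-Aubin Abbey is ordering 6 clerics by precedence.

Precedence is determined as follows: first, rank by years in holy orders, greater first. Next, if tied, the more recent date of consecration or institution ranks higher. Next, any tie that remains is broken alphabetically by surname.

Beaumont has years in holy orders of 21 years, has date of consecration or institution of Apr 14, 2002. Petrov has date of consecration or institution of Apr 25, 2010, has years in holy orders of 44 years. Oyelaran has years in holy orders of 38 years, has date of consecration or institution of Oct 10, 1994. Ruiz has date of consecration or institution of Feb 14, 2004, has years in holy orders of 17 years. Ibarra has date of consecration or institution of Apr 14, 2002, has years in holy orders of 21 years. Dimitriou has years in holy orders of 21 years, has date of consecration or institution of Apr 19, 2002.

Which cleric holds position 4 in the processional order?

Beaumont

By years in holy orders (higher first): Petrov (44 years); then Oyelaran (38 years); then Dimitriou, Beaumont and Ibarra (each 21 years); then Ruiz (17 years).
Among Dimitriou, Beaumont and Ibarra, by date of consecration or institution (later first): Dimitriou (Apr 19, 2002) before Beaumont and Ibarra (Apr 14, 2002).
Among Beaumont and Ibarra, alphabetically by surname: Beaumont before Ibarra.
Order: Petrov, Oyelaran, Dimitriou, Beaumont, Ibarra, Ruiz.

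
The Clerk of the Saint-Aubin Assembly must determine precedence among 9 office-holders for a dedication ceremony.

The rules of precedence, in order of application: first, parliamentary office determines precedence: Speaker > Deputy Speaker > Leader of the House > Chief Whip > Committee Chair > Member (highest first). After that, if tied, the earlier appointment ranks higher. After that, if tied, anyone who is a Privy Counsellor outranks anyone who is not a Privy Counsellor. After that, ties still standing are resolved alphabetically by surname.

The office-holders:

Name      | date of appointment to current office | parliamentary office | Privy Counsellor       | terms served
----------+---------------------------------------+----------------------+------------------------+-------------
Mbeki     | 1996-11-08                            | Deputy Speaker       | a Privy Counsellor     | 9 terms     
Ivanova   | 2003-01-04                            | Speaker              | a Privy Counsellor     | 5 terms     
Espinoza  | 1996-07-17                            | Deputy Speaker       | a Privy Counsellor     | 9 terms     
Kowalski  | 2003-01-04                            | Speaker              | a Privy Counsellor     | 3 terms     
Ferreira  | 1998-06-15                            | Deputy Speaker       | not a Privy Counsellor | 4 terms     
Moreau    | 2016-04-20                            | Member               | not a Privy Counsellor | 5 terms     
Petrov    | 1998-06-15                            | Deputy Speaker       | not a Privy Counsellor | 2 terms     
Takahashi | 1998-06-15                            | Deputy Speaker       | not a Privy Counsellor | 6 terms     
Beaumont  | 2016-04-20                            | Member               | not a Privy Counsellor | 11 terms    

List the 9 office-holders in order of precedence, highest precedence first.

By parliamentary office: Ivanova and Kowalski (Speaker); then Espinoza, Mbeki, Ferreira, Petrov and Takahashi (Deputy Speaker); then Beaumont and Moreau (Member).
Ivanova and Kowalski both have date of appointment to current office 2003-01-04, so the next rule applies.
Ivanova and Kowalski are each a Privy Counsellor, so the next rule applies.
Among Ivanova and Kowalski, alphabetically by surname: Ivanova before Kowalski.
Among Espinoza, Mbeki, Ferreira, Petrov and Takahashi, by date of appointment to current office (earlier first): Espinoza (1996-07-17) before Mbeki (1996-11-08) before Ferreira, Petrov and Takahashi (1998-06-15).
Ferreira, Petrov and Takahashi are each not a Privy Counsellor, so the next rule applies.
Among Ferreira, Petrov and Takahashi, alphabetically by surname: Ferreira before Petrov before Takahashi.
Beaumont and Moreau both have date of appointment to current office 2016-04-20, so the next rule applies.
Beaumont and Moreau are each not a Privy Counsellor, so the next rule applies.
Among Beaumont and Moreau, alphabetically by surname: Beaumont before Moreau.
Full order: Ivanova, Kowalski, Espinoza, Mbeki, Ferreira, Petrov, Takahashi, Beaumont, Moreau.

Ivanova, Kowalski, Espinoza, Mbeki, Ferreira, Petrov, Takahashi, Beaumont, Moreau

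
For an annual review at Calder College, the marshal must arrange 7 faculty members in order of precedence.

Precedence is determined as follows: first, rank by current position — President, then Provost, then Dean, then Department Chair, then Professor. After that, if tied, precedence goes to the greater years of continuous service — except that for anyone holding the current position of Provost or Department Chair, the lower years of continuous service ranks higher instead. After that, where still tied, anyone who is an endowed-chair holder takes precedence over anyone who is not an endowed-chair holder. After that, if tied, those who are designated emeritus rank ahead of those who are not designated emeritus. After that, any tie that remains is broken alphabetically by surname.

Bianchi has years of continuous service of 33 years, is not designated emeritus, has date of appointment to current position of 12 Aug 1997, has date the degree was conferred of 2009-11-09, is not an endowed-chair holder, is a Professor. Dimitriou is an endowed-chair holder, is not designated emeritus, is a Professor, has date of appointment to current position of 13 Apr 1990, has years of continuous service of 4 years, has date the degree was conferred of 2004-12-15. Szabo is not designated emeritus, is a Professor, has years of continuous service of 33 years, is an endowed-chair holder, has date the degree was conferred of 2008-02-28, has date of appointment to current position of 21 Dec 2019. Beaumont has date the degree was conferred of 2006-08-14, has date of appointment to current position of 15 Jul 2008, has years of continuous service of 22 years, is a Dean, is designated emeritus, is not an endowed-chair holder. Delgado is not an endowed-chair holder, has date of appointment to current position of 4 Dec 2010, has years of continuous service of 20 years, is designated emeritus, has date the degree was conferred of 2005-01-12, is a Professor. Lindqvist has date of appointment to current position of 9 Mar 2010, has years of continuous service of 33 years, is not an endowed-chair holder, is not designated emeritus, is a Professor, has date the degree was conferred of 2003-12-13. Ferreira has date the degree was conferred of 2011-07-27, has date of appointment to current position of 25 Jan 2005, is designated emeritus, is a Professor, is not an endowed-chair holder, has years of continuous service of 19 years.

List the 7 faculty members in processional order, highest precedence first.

By current position: Beaumont (Dean); then Szabo, Bianchi, Lindqvist, Delgado, Ferreira and Dimitriou (Professor).
Among Szabo, Bianchi, Lindqvist, Delgado, Ferreira and Dimitriou, by years of continuous service (higher first): Szabo, Bianchi and Lindqvist (33 years) before Delgado (20 years) before Ferreira (19 years) before Dimitriou (4 years).
Among Szabo, Bianchi and Lindqvist, an endowed-chair holder before not an endowed-chair holder: Szabo (an endowed-chair holder) before Bianchi and Lindqvist (not an endowed-chair holder).
Bianchi and Lindqvist are each not designated emeritus, so the next rule applies.
Among Bianchi and Lindqvist, alphabetically by surname: Bianchi before Lindqvist.
Full order: Beaumont, Szabo, Bianchi, Lindqvist, Delgado, Ferreira, Dimitriou.

Beaumont, Szabo, Bianchi, Lindqvist, Delgado, Ferreira, Dimitriou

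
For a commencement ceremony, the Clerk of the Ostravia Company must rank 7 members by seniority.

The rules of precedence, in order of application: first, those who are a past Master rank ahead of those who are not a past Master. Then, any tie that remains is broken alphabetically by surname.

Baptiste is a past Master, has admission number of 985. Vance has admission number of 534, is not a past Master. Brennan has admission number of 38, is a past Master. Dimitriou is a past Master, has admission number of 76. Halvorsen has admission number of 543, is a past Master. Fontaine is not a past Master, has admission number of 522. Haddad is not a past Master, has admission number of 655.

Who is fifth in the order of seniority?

By the first rule: Baptiste, Brennan, Dimitriou and Halvorsen (each a past Master); then Fontaine, Haddad and Vance (each not a past Master).
Among Baptiste, Brennan, Dimitriou and Halvorsen, alphabetically by surname: Baptiste before Brennan before Dimitriou before Halvorsen.
Among Fontaine, Haddad and Vance, alphabetically by surname: Fontaine before Haddad before Vance.
Order: Baptiste, Brennan, Dimitriou, Halvorsen, Fontaine, Haddad, Vance.

Fontaine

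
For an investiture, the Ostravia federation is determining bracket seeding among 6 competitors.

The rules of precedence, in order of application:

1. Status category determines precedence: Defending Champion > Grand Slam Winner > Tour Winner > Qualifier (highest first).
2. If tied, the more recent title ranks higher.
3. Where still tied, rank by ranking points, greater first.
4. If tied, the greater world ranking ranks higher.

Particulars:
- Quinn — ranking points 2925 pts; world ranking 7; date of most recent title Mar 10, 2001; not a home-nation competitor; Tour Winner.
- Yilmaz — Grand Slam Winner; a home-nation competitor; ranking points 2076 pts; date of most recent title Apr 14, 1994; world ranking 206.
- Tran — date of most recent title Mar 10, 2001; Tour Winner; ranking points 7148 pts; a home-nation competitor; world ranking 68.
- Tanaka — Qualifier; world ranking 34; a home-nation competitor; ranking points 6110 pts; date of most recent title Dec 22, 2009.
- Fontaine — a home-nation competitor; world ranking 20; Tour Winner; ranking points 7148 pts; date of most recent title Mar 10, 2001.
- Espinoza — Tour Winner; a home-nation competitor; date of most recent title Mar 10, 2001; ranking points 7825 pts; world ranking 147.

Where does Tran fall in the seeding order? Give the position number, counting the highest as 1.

3

By status category: Yilmaz (Grand Slam Winner); then Espinoza, Tran, Fontaine and Quinn (Tour Winner); then Tanaka (Qualifier).
Espinoza, Tran, Fontaine and Quinn all have date of most recent title Mar 10, 2001, so the next rule applies.
Among Espinoza, Tran, Fontaine and Quinn, by ranking points (higher first): Espinoza (7825 pts) before Tran and Fontaine (7148 pts) before Quinn (2925 pts).
Among Tran and Fontaine, by world ranking (higher first): Tran (68) before Fontaine (20).
Order: Yilmaz, Espinoza, Tran, Fontaine, Quinn, Tanaka. So position 3.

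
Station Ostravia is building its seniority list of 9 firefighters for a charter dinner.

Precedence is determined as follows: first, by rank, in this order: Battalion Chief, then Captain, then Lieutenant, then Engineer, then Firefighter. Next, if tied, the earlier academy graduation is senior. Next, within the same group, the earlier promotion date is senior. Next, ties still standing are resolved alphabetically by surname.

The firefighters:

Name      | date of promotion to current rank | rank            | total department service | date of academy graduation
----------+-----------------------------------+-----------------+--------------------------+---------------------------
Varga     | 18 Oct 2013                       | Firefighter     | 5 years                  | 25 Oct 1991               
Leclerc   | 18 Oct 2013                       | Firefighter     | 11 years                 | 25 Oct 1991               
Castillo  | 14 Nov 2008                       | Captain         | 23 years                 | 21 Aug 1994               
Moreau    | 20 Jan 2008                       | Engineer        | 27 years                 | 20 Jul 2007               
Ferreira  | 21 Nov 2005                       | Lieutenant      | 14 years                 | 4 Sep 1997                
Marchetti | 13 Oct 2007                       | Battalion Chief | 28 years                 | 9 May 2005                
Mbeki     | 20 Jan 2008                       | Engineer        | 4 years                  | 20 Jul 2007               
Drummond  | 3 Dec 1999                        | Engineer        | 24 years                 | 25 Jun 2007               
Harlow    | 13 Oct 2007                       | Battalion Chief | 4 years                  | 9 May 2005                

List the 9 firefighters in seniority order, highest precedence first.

By rank: Harlow and Marchetti (Battalion Chief); then Castillo (Captain); then Ferreira (Lieutenant); then Drummond, Mbeki and Moreau (Engineer); then Leclerc and Varga (Firefighter).
Harlow and Marchetti both have date of academy graduation 9 May 2005, so the next rule applies.
Harlow and Marchetti both have date of promotion to current rank 13 Oct 2007, so the next rule applies.
Among Harlow and Marchetti, alphabetically by surname: Harlow before Marchetti.
Among Drummond, Mbeki and Moreau, by date of academy graduation (earlier first): Drummond (25 Jun 2007) before Mbeki and Moreau (20 Jul 2007).
Mbeki and Moreau both have date of promotion to current rank 20 Jan 2008, so the next rule applies.
Among Mbeki and Moreau, alphabetically by surname: Mbeki before Moreau.
Leclerc and Varga both have date of academy graduation 25 Oct 1991, so the next rule applies.
Leclerc and Varga both have date of promotion to current rank 18 Oct 2013, so the next rule applies.
Among Leclerc and Varga, alphabetically by surname: Leclerc before Varga.
Full order: Harlow, Marchetti, Castillo, Ferreira, Drummond, Mbeki, Moreau, Leclerc, Varga.

Harlow, Marchetti, Castillo, Ferreira, Drummond, Mbeki, Moreau, Leclerc, Varga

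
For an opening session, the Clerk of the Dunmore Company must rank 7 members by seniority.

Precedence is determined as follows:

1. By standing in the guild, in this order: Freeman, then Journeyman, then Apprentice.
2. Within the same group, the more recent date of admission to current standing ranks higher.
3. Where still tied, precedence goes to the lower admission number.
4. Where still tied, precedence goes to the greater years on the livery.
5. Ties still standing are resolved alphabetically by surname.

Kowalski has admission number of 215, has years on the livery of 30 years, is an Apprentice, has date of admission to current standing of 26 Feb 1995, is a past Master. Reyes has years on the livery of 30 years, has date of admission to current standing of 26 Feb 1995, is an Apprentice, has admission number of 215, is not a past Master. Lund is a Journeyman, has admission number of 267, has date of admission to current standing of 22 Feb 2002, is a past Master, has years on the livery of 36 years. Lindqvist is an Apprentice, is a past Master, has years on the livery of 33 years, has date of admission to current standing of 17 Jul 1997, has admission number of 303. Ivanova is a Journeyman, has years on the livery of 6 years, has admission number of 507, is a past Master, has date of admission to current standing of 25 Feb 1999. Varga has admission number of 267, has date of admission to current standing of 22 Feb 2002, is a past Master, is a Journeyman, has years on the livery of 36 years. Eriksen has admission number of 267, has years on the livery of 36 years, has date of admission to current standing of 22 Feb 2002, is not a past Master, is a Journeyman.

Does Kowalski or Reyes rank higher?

Kowalski

By standing in the guild: Eriksen, Lund, Varga and Ivanova (Journeyman); then Lindqvist, Kowalski and Reyes (Apprentice).
Among Eriksen, Lund, Varga and Ivanova, by date of admission to current standing (later first): Eriksen, Lund and Varga (22 Feb 2002) before Ivanova (25 Feb 1999).
Eriksen, Lund and Varga all have admission number 267, so the next rule applies.
Eriksen, Lund and Varga all have years on the livery 36 years, so the next rule applies.
Among Eriksen, Lund and Varga, alphabetically by surname: Eriksen before Lund before Varga.
Among Lindqvist, Kowalski and Reyes, by date of admission to current standing (later first): Lindqvist (17 Jul 1997) before Kowalski and Reyes (26 Feb 1995).
Kowalski and Reyes both have admission number 215, so the next rule applies.
Kowalski and Reyes both have years on the livery 30 years, so the next rule applies.
Among Kowalski and Reyes, alphabetically by surname: Kowalski before Reyes.
So Kowalski takes precedence.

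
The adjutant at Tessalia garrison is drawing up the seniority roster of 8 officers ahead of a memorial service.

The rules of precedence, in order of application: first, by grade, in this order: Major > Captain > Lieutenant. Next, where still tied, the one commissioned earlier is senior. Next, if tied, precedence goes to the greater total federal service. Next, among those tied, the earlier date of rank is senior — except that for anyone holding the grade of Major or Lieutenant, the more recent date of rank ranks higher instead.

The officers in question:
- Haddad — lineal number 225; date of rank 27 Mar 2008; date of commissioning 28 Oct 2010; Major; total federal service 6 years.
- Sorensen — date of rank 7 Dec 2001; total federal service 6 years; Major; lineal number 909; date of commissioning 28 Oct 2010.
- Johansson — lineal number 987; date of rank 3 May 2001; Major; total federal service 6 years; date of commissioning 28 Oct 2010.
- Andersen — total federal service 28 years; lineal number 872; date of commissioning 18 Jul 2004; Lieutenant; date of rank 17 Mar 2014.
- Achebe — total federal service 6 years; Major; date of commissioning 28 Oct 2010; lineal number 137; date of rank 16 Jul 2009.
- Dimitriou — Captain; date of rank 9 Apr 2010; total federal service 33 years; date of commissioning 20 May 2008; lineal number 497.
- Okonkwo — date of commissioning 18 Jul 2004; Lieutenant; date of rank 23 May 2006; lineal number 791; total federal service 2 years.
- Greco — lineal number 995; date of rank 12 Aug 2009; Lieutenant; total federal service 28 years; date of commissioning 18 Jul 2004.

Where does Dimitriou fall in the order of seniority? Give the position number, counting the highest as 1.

5

By grade: Achebe, Haddad, Sorensen and Johansson (Major); then Dimitriou (Captain); then Andersen, Greco and Okonkwo (Lieutenant).
Achebe, Haddad, Sorensen and Johansson all have date of commissioning 28 Oct 2010, so the next rule applies.
Achebe, Haddad, Sorensen and Johansson all have total federal service 6 years, so the next rule applies.
Among Achebe, Haddad, Sorensen and Johansson, by date of rank (later first) (reversed rule for this group): Achebe (16 Jul 2009) before Haddad (27 Mar 2008) before Sorensen (7 Dec 2001) before Johansson (3 May 2001).
Andersen, Greco and Okonkwo all have date of commissioning 18 Jul 2004, so the next rule applies.
Among Andersen, Greco and Okonkwo, by total federal service (higher first): Andersen and Greco (28 years) before Okonkwo (2 years).
Among Andersen and Greco, by date of rank (later first) (reversed rule for this group): Andersen (17 Mar 2014) before Greco (12 Aug 2009).
Order: Achebe, Haddad, Sorensen, Johansson, Dimitriou, Andersen, Greco, Okonkwo. So position 5.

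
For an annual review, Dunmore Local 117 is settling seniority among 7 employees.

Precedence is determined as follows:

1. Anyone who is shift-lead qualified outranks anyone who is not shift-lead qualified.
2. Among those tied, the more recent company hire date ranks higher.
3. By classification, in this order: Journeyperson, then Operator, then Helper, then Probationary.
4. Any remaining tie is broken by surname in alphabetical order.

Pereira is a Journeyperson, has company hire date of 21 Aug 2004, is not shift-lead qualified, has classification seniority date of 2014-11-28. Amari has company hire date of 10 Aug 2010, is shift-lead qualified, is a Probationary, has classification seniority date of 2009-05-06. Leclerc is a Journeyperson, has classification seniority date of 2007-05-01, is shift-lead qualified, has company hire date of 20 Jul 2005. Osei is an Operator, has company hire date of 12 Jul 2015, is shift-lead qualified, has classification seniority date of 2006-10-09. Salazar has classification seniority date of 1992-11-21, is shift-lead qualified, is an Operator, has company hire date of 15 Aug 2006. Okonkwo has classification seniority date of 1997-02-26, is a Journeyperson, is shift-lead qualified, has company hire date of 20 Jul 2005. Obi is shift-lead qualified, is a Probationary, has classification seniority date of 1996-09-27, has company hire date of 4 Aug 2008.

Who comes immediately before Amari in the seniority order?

Osei

By the first rule: Osei, Amari, Obi, Salazar, Leclerc and Okonkwo (each shift-lead qualified); then Pereira (not shift-lead qualified).
Among Osei, Amari, Obi, Salazar, Leclerc and Okonkwo, by company hire date (later first): Osei (12 Jul 2015) before Amari (10 Aug 2010) before Obi (4 Aug 2008) before Salazar (15 Aug 2006) before Leclerc and Okonkwo (20 Jul 2005).
Leclerc and Okonkwo are each Journeyperson, so the next rule applies.
Among Leclerc and Okonkwo, alphabetically by surname: Leclerc before Okonkwo.
Order: Osei, Amari, Obi, Salazar, Leclerc, Okonkwo, Pereira.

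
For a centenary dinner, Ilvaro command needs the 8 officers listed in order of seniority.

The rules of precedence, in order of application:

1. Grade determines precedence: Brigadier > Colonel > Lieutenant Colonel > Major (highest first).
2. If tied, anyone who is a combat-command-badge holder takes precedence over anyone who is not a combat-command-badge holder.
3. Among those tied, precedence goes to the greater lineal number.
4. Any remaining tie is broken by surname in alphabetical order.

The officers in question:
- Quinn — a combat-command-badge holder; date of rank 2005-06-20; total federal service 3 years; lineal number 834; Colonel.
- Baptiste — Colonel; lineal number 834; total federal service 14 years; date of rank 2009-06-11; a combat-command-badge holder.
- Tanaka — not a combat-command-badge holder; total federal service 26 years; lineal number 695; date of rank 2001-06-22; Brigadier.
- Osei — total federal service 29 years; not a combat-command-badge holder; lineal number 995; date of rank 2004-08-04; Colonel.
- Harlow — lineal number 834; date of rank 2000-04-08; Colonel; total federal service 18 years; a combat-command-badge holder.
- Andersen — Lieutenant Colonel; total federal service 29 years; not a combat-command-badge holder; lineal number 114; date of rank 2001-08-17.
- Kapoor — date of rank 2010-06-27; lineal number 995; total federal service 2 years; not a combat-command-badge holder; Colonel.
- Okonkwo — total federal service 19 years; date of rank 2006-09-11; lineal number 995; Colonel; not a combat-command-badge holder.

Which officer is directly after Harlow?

Quinn

By grade: Tanaka (Brigadier); then Baptiste, Harlow, Quinn, Kapoor, Okonkwo and Osei (Colonel); then Andersen (Lieutenant Colonel).
Among Baptiste, Harlow, Quinn, Kapoor, Okonkwo and Osei, a combat-command-badge holder before not a combat-command-badge holder: Baptiste, Harlow and Quinn (a combat-command-badge holder) before Kapoor, Okonkwo and Osei (not a combat-command-badge holder).
Baptiste, Harlow and Quinn all have lineal number 834, so the next rule applies.
Among Baptiste, Harlow and Quinn, alphabetically by surname: Baptiste before Harlow before Quinn.
Kapoor, Okonkwo and Osei all have lineal number 995, so the next rule applies.
Among Kapoor, Okonkwo and Osei, alphabetically by surname: Kapoor before Okonkwo before Osei.
Order: Tanaka, Baptiste, Harlow, Quinn, Kapoor, Okonkwo, Osei, Andersen.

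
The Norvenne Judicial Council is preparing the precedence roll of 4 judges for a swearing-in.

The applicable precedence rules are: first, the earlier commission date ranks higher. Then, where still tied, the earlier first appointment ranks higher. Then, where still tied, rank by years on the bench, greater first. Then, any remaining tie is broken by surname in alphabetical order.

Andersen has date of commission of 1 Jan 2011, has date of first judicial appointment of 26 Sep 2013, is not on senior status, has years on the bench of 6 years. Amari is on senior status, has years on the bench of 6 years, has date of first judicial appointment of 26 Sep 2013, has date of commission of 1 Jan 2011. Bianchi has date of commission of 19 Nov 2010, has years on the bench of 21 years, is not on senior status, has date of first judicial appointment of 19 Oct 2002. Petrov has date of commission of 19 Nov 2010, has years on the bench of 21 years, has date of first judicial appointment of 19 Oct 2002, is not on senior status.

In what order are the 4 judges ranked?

By date of commission (earlier first): Bianchi and Petrov (both 19 Nov 2010); then Amari and Andersen (both 1 Jan 2011).
Bianchi and Petrov both have date of first judicial appointment 19 Oct 2002, so the next rule applies.
Bianchi and Petrov both have years on the bench 21 years, so the next rule applies.
Among Bianchi and Petrov, alphabetically by surname: Bianchi before Petrov.
Amari and Andersen both have date of first judicial appointment 26 Sep 2013, so the next rule applies.
Amari and Andersen both have years on the bench 6 years, so the next rule applies.
Among Amari and Andersen, alphabetically by surname: Amari before Andersen.
Full order: Bianchi, Petrov, Amari, Andersen.

Bianchi, Petrov, Amari, Andersen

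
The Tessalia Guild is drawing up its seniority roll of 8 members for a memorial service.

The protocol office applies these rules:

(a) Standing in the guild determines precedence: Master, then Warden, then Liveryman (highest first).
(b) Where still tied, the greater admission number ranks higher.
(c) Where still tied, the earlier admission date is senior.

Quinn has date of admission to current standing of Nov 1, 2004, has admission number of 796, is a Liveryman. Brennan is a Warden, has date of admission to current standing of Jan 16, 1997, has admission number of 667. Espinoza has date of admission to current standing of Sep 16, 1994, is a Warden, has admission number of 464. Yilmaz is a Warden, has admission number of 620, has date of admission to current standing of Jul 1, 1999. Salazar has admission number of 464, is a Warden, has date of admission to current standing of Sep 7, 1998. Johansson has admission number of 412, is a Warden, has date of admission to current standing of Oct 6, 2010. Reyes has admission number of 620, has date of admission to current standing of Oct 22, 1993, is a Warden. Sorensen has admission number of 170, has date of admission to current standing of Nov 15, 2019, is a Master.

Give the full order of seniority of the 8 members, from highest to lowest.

By standing in the guild: Sorensen (Master); then Brennan, Reyes, Yilmaz, Espinoza, Salazar and Johansson (Warden); then Quinn (Liveryman).
Among Brennan, Reyes, Yilmaz, Espinoza, Salazar and Johansson, by admission number (higher first): Brennan (667) before Reyes and Yilmaz (620) before Espinoza and Salazar (464) before Johansson (412).
Among Reyes and Yilmaz, by date of admission to current standing (earlier first): Reyes (Oct 22, 1993) before Yilmaz (Jul 1, 1999).
Among Espinoza and Salazar, by date of admission to current standing (earlier first): Espinoza (Sep 16, 1994) before Salazar (Sep 7, 1998).
Full order: Sorensen, Brennan, Reyes, Yilmaz, Espinoza, Salazar, Johansson, Quinn.

Sorensen, Brennan, Reyes, Yilmaz, Espinoza, Salazar, Johansson, Quinn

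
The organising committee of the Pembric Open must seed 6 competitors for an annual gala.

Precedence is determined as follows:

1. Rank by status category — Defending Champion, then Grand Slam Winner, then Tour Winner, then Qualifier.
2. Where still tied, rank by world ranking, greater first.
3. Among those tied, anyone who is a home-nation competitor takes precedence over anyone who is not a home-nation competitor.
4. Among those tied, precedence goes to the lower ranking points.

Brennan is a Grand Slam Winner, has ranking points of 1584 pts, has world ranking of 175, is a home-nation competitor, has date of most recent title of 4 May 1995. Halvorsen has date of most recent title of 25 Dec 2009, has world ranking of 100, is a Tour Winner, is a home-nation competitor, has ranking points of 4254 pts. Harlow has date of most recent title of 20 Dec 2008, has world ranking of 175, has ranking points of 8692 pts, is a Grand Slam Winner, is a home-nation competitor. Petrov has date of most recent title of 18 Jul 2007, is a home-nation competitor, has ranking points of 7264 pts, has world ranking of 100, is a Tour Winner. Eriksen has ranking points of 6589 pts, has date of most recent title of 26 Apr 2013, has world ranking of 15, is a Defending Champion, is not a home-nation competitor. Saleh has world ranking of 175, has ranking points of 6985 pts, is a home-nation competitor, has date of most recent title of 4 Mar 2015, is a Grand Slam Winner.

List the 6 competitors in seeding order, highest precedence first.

Eriksen, Brennan, Saleh, Harlow, Halvorsen, Petrov

By status category: Eriksen (Defending Champion); then Brennan, Saleh and Harlow (Grand Slam Winner); then Halvorsen and Petrov (Tour Winner).
Brennan, Saleh and Harlow all have world ranking 175, so the next rule applies.
Brennan, Saleh and Harlow are each a home-nation competitor, so the next rule applies.
Among Brennan, Saleh and Harlow, by ranking points (lower first): Brennan (1584 pts) before Saleh (6985 pts) before Harlow (8692 pts).
Halvorsen and Petrov both have world ranking 100, so the next rule applies.
Halvorsen and Petrov are each a home-nation competitor, so the next rule applies.
Among Halvorsen and Petrov, by ranking points (lower first): Halvorsen (4254 pts) before Petrov (7264 pts).
Full order: Eriksen, Brennan, Saleh, Harlow, Halvorsen, Petrov.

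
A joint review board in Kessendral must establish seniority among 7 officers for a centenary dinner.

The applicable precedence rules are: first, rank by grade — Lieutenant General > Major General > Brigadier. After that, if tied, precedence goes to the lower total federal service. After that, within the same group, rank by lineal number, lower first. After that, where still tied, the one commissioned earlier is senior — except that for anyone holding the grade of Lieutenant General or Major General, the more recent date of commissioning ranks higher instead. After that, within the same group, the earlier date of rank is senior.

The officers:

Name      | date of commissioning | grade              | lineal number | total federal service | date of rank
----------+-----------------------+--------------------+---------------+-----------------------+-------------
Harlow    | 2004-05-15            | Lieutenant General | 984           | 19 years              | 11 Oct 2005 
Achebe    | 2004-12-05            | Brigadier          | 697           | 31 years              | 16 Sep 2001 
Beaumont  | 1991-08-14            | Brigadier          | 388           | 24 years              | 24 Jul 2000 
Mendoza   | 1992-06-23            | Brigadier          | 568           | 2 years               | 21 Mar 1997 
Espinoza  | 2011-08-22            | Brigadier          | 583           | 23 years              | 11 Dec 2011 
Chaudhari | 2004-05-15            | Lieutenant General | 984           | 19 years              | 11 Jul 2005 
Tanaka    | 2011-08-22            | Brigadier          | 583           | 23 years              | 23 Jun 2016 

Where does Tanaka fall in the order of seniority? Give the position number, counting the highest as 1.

5

By grade: Chaudhari and Harlow (Lieutenant General); then Mendoza, Espinoza, Tanaka, Beaumont and Achebe (Brigadier).
Chaudhari and Harlow both have total federal service 19 years, so the next rule applies.
Chaudhari and Harlow both have lineal number 984, so the next rule applies.
Chaudhari and Harlow both have date of commissioning 2004-05-15, so the next rule applies.
Among Chaudhari and Harlow, by date of rank (earlier first): Chaudhari (11 Jul 2005) before Harlow (11 Oct 2005).
Among Mendoza, Espinoza, Tanaka, Beaumont and Achebe, by total federal service (lower first): Mendoza (2 years) before Espinoza and Tanaka (23 years) before Beaumont (24 years) before Achebe (31 years).
Espinoza and Tanaka both have lineal number 583, so the next rule applies.
Espinoza and Tanaka both have date of commissioning 2011-08-22, so the next rule applies.
Among Espinoza and Tanaka, by date of rank (earlier first): Espinoza (11 Dec 2011) before Tanaka (23 Jun 2016).
Order: Chaudhari, Harlow, Mendoza, Espinoza, Tanaka, Beaumont, Achebe. So position 5.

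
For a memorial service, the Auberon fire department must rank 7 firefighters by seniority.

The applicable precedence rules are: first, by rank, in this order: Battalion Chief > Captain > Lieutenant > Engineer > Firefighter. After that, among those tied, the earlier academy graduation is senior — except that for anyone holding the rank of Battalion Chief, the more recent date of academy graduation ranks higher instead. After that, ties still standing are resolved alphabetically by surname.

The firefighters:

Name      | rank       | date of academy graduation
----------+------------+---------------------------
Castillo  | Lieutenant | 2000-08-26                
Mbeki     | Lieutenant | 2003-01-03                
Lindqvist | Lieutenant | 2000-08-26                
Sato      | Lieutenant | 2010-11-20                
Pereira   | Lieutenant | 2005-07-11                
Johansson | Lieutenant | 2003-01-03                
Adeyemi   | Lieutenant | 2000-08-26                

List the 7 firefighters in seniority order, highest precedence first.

Adeyemi, Castillo, Lindqvist, Johansson, Mbeki, Pereira, Sato

By rank: Adeyemi, Castillo, Lindqvist, Johansson, Mbeki, Pereira and Sato (Lieutenant).
Among Adeyemi, Castillo, Lindqvist, Johansson, Mbeki, Pereira and Sato, by date of academy graduation (earlier first): Adeyemi, Castillo and Lindqvist (2000-08-26) before Johansson and Mbeki (2003-01-03) before Pereira (2005-07-11) before Sato (2010-11-20).
Among Adeyemi, Castillo and Lindqvist, alphabetically by surname: Adeyemi before Castillo before Lindqvist.
Among Johansson and Mbeki, alphabetically by surname: Johansson before Mbeki.
Full order: Adeyemi, Castillo, Lindqvist, Johansson, Mbeki, Pereira, Sato.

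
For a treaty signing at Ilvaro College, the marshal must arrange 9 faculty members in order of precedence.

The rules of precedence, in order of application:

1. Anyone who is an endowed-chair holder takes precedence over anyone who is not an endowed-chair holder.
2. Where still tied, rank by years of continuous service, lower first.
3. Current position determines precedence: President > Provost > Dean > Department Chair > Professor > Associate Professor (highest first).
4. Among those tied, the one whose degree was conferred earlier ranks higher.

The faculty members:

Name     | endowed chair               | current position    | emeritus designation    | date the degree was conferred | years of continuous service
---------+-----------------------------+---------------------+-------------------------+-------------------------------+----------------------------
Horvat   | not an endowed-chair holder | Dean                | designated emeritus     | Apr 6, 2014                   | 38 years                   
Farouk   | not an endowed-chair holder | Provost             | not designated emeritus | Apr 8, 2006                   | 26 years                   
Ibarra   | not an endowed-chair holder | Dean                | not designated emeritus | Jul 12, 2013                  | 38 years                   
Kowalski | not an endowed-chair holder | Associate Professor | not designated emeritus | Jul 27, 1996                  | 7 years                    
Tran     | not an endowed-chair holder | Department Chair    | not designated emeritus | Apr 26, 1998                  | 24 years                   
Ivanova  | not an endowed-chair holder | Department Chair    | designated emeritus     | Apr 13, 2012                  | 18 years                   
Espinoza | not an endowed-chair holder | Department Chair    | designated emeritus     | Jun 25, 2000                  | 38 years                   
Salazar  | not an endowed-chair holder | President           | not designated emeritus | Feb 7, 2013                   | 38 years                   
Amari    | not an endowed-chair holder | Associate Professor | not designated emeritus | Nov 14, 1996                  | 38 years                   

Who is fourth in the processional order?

By the first rule: Kowalski, Ivanova, Tran, Farouk, Salazar, Ibarra, Horvat, Espinoza and Amari (each not an endowed-chair holder).
Among Kowalski, Ivanova, Tran, Farouk, Salazar, Ibarra, Horvat, Espinoza and Amari, by years of continuous service (lower first): Kowalski (7 years) before Ivanova (18 years) before Tran (24 years) before Farouk (26 years) before Salazar, Ibarra, Horvat, Espinoza and Amari (38 years).
Among Salazar, Ibarra, Horvat, Espinoza and Amari, by current position: Salazar (President) before Ibarra and Horvat (Dean) before Espinoza (Department Chair) before Amari (Associate Professor).
Among Ibarra and Horvat, by date the degree was conferred (earlier first): Ibarra (Jul 12, 2013) before Horvat (Apr 6, 2014).
Order: Kowalski, Ivanova, Tran, Farouk, Salazar, Ibarra, Horvat, Espinoza, Amari.

Farouk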